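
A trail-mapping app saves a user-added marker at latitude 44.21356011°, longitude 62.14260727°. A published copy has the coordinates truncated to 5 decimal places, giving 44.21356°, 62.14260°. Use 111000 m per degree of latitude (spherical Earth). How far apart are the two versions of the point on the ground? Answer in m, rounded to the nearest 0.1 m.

0.6 m

The latitude changed by +0.00000011° and the longitude by +0.00000727°.
N–S: 0.00000011° × 111000 m/° = 0.01221 m.
E–W at 44.2136°: 0.00000727° × 111000 × cos 44.2136° = 0.00000727 × 111000 × 0.7167 ≈ 0.578392 m.
Combined displacement = (0.01221² + 0.578392²)^½ ≈ 0.578521 m.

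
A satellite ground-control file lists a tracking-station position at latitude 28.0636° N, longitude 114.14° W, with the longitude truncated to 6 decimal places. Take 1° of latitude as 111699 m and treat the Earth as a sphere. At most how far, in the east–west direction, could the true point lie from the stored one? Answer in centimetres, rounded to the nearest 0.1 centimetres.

Truncating at 6 decimal places can drop up to a full unit in the last place, so the longitude may be off by as much as 1e-06°.
One degree of longitude at 28.0636° is 111699 × cos 28.0636° ≈ 111699 × 0.8824 = 98566.1 m.
Maximum E–W displacement: 1e-06 × 98566.1 = 0.0985661 m.
That is 0.0985661 m = 9.8566 cm.

9.9 centimetres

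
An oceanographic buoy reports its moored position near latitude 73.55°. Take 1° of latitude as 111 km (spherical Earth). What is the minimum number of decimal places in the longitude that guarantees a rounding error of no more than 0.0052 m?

At 73.55° one degree of longitude covers 111000 × cos 73.55° ≈ 111000 × 0.2832 ≈ 31432.8 m.
Rounding to N decimal places gives at most 0.5 × 10⁻ᴺ degrees of error, i.e. 0.5 × 10⁻ᴺ × 31432.8 m.
Setting 15716.4 × 10⁻ᴺ ≤ 0.0052 gives 10ᴺ ≥ 3.022e+06, i.e. N ≥ 6.48.
At 6 places the error can reach 0.0157 m, but 7 places keeps it to 0.00157 m.

7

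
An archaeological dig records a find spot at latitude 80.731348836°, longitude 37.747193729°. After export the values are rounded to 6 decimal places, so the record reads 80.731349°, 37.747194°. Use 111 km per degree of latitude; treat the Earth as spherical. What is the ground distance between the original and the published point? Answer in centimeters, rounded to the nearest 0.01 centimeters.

1.88 centimeters

The latitude changed by -0.000000164° and the longitude by -0.000000271°.
North–south shift: -0.000000164 × 111000 = -0.018204 m.
E–W at 80.7313°: -0.000000271° × 111000 × cos 80.7313° = -0.000000271 × 111000 × 0.1611 ≈ -0.00484496 m.
Distance: √(0.018204² + 0.00484496²) ≈ 0.0188377 m.
That is 0.0188377 m = 1.8838 cm.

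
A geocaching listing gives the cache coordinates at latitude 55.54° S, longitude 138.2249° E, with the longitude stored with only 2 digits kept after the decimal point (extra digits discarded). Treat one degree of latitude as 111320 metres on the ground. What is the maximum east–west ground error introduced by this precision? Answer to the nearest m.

630 m

Truncating at 2 decimal places can drop up to a full unit in the last place, so the longitude may be off by as much as 0.01°.
At latitude 55.54° a degree of longitude spans 111320 m × cos 55.54° = 111320 × 0.5658 ≈ 62988.3 m.
Maximum E–W displacement: 0.01 × 62988.3 = 629.883 m.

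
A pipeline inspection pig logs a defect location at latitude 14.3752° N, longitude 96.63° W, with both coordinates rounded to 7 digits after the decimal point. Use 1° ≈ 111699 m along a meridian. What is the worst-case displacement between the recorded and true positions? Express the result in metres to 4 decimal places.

Rounding to 7 decimal places leaves each coordinate within ±5e-08° of the true value.
Latitude error → 5e-08 × 111699 = 0.00558495 m along the meridian.
E–W at 14.3752°: 5e-08° × 111699 × cos 14.3752° = 5e-08 × 111699 × 0.9687 ≈ 0.00541009 m.
Worst case both components are at the extreme and orthogonal: √(0.00558495² + 0.00541009²) ≈ 0.00777565 m.

0.0078 metres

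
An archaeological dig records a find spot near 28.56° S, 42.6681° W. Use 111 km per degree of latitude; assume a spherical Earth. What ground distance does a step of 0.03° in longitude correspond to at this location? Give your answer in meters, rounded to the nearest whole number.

2925 meters

0.03° of longitude at 28.56° is 0.03 × 111000 × cos 28.56° ≈ 0.03 × 97493.2 = 2924.8 m.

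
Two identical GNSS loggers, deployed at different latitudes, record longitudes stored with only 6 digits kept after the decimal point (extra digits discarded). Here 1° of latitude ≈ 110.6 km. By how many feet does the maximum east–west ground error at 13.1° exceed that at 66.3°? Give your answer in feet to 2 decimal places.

Truncating at 6 decimal places can drop up to a full unit in the last place, so the longitude may be off by as much as 1e-06°.
Error at 13.1° = 1e-06° × 110600 × cos 13.1° ≈ 0.1106 × 0.9740 = 0.10772 m.
At 66.3°: 1e-06° × 110600 × cos 66.3° = 1e-06 × 110600 × 0.4019 ≈ 0.044455 m.
So the lower-latitude error exceeds the higher by 0.10772 − 0.044455 = 0.063266 m.
In feet: 0.0632663 m ÷ 0.3048 ≈ 0.20757 ft.

0.21 feet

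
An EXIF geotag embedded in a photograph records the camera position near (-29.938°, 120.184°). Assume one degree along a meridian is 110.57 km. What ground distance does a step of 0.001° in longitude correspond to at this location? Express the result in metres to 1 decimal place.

95.8 metres

0.001° of longitude at 29.938° is 0.001 × 110570 × cos 29.938° ≈ 0.001 × 95816.2 = 95.8162 m.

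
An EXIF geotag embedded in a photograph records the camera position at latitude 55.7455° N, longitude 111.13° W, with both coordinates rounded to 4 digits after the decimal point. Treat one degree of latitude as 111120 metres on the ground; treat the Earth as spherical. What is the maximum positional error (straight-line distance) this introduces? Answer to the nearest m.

Rounding to 4 decimal places leaves each coordinate within ±5e-05° of the true value.
N–S: 5e-05° × 111120 m/° = 5.556 m.
Longitude error → 5e-05 × 111120 × cos 55.7455° = 5e-05 × 111120 × 0.5629 ≈ 3.1273 m.
The two errors are perpendicular, so the maximum displacement is √(5.556² + 3.1273²) ≈ 6.37567 m.

6 m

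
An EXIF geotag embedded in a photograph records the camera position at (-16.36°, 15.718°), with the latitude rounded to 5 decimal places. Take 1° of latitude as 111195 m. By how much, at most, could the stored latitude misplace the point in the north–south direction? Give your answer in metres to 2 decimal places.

Rounding to 5 decimal places leaves the latitude within ±5e-06° of the true value.
Along the meridian that is 5e-06° × 111195 m/° = 0.555975 m.

0.56 metres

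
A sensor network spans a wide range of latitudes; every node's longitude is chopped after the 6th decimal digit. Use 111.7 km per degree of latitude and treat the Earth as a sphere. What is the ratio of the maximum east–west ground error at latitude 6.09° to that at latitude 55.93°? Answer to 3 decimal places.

Truncating at 6 decimal places can drop up to a full unit in the last place, so the longitude may be off by as much as 1e-06°.
Error at 6.09° = 1e-06° × 111700 × cos 6.09° ≈ 0.1117 × 0.9944 = 0.11107 m.
At 55.93°: 1e-06° × 111700 × cos 55.93° = 1e-06 × 111700 × 0.5602 ≈ 0.062575 m.
The ratio reduces to cos 6.09° / cos 55.93° = 0.9944/0.5602 ≈ 1.7750.

1.775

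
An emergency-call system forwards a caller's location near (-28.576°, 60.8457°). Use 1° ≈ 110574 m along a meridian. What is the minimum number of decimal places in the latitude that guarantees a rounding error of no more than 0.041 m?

One degree of latitude covers 110574 m.
With N decimal places the half-ulp bound is 0.5·10⁻ᴺ°, or 0.5·10⁻ᴺ × 110574 m on the ground.
Setting 55287 × 10⁻ᴺ ≤ 0.041 gives 10ᴺ ≥ 1.348e+06, i.e. N ≥ 6.13.
So 7 decimal places suffice (0.00553 m); 6 would allow up to 0.0553 m.

7 decimal places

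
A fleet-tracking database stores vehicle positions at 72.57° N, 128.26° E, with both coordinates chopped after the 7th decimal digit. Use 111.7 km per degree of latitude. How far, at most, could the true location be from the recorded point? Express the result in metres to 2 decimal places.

Truncating at 7 decimal places can drop up to a full unit in the last place, so each coordinate may be off by as much as 1e-07°.
Latitude error → 1e-07 × 111700 = 0.01117 m along the meridian.
Longitude error → 1e-07 × 111700 × cos 72.57° = 1e-07 × 111700 × 0.2995 ≈ 0.00334587 m.
Worst case both components are at the extreme and orthogonal: √(0.01117² + 0.00334587²) ≈ 0.0116603 m.

0.01 metres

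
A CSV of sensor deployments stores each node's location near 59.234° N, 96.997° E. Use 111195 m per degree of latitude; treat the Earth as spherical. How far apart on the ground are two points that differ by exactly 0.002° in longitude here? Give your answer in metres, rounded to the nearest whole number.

114 metres

At 59.234° a degree of longitude is 111195 × cos 59.234° ≈ 56879.9 m, so 0.002° corresponds to 113.76 m.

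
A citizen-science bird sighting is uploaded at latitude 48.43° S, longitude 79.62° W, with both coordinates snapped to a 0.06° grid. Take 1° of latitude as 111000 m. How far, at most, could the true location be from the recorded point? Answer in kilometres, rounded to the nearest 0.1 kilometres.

With a 0.06° grid the true value lies within half a step, ±0.06°/2 = ±0.03°, of the stored one.
N–S: 0.03° × 111000 m/° = 3330 m.
E–W at 48.43°: 0.03° × 111000 × cos 48.43° = 0.03 × 111000 × 0.6635 ≈ 2209.57 m.
Worst case both components are at the extreme and orthogonal: √(3330² + 2209.57²) ≈ 3996.39 m.
That is 3996.39 m = 3.9964 km.

4.0 kilometres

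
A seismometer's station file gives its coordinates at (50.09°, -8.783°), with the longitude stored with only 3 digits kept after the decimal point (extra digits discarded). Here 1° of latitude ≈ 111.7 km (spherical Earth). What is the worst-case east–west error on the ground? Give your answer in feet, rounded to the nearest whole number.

Truncating at 3 decimal places can drop up to a full unit in the last place, so the longitude may be off by as much as 0.001°.
One degree of longitude at 50.09° is 111700 × cos 50.09° ≈ 111700 × 0.6416 = 71664.9 m.
So at most 0.001° × 71664.9 ≈ 71.6649 m east–west.
Converting: 71.6649 m × 3.2808 ft/m ≈ 235.12 ft.

235 feet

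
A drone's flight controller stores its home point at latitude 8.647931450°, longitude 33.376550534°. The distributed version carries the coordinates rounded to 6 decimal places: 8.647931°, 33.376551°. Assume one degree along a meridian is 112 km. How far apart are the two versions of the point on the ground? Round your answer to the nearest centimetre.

Δlat = 8.647931450 − 8.647931 = +0.000000450°; Δlon = 33.376550534 − 33.376551 = -0.000000466°.
North–south shift: 0.000000450 × 112000 = 0.0504 m.
East–west at this latitude: -0.000000466° × 112000 × cos 8.64793° ≈ -0.000000466 × 110727 = -0.0515986 m.
Combined displacement = (0.0504² + 0.0515986²)^½ ≈ 0.0721289 m.
That is 0.0721289 m = 7.2129 cm.

7 centimetres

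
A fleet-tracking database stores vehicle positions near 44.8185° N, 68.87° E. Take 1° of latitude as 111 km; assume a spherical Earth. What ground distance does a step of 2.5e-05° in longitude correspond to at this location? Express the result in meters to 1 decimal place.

One degree of longitude here spans 111000 × cos 44.8185° = 111000 × 0.7093 ≈ 78737.1 m; 2.5e-05° of that is 1.96843 m.

2.0 meters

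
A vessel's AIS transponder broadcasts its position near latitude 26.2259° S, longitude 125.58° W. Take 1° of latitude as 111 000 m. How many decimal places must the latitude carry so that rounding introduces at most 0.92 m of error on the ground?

5

One degree of latitude covers 111000 m.
N decimal places → at most half a unit in the last place, 0.5 × 10⁻ᴺ° = 111000/2 × 10⁻ᴺ m.
Setting 55500 × 10⁻ᴺ ≤ 0.92 gives 10ᴺ ≥ 6.033e+04, i.e. N ≥ 4.78.
So 5 decimal places suffice (0.555 m); 4 would allow up to 5.55 m.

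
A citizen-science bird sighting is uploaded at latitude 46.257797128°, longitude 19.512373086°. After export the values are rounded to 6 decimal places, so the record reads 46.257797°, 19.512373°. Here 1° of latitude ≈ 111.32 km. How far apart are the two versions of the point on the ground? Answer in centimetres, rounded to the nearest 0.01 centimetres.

1.57 centimetres

Δlat = 46.257797128 − 46.257797 = +0.000000128°; Δlon = 19.512373086 − 19.512373 = +0.000000086°.
N–S: 0.000000128° × 111320 m/° = 0.014249 m.
East–west at this latitude: 0.000000086° × 111320 × cos 46.2578° ≈ 0.000000086 × 76968.3 = 0.00661927 m.
Distance: √(0.014249² + 0.00661927²) ≈ 0.0157114 m.
That is 0.0157114 m = 1.5711 cm.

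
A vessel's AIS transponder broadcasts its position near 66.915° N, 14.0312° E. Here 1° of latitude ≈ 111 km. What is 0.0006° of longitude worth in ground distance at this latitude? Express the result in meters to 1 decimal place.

26.1 meters

0.0006° of longitude at 66.915° is 0.0006 × 111000 × cos 66.915° ≈ 0.0006 × 43522.7 = 26.1136 m.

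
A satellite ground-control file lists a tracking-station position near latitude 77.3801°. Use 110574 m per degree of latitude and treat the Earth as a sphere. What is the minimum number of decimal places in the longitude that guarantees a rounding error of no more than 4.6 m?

4 decimal places

At 77.3801° one degree of longitude covers 110574 × cos 77.3801° ≈ 110574 × 0.2185 ≈ 24158.4 m.
N decimal places → at most half a unit in the last place, 0.5 × 10⁻ᴺ° = 24158.4/2 × 10⁻ᴺ m.
Need 0.5 × 24158.4 × 10⁻ᴺ ≤ 4.6 → 10⁻ᴺ ≤ 3.808e-04, so N ≥ 3.42.
N = 3 would give 12.1 m (too coarse); N = 4 gives 1.21 m ≤ 4.6 m.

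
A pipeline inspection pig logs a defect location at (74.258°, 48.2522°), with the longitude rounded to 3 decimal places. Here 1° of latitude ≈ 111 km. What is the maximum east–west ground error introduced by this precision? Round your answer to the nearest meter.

15 meters

Rounding to 3 decimal places leaves the longitude within ±0.0005° of the true value.
One degree of longitude at 74.258° is 111000 × cos 74.258° ≈ 111000 × 0.2713 = 30115 m.
East–west error: 0.0005° × 30115 m/° ≈ 15.0575 m.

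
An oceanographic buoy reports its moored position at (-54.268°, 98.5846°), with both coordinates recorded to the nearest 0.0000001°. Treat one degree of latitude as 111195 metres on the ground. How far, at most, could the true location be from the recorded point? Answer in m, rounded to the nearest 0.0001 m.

0.0064 m

Rounding to 7 decimal places leaves each coordinate within ±5e-08° of the true value.
North–south component: 5e-08° × 111195 = 0.00555975 m.
East–west component at 54.268°: 5e-08° × 111195 × cos 54.268° ≈ 5e-08 × 64937.3 ≈ 0.00324686 m.
The two errors are perpendicular, so the maximum displacement is √(0.00555975² + 0.00324686²) ≈ 0.0064384 m.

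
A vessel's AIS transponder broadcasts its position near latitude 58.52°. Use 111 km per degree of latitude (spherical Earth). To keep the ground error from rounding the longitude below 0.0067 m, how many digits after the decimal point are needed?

7 decimal places

At 58.52° one degree of longitude covers 111000 × cos 58.52° ≈ 111000 × 0.5222 ≈ 57964.3 m.
Rounding to N decimal places gives at most 0.5 × 10⁻ᴺ degrees of error, i.e. 0.5 × 10⁻ᴺ × 57964.3 m.
Need 0.5 × 57964.3 × 10⁻ᴺ ≤ 0.0067 → 10⁻ᴺ ≤ 2.312e-07, so N ≥ 6.64.
At 6 places the error can reach 0.029 m, but 7 places keeps it to 0.0029 m.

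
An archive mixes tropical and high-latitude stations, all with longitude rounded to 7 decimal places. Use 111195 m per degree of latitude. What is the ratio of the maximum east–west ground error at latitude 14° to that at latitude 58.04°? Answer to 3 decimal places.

1.833

Rounding to 7 decimal places leaves the longitude within ±5e-08° of the true value.
Error at 14° = 5e-08° × 111195 × cos 14° ≈ 0.0055597 × 0.9703 = 0.0053946 m.
Error at 58.04° = 5e-08° × 111195 × cos 58.04° ≈ 0.0055597 × 0.5293 = 0.0029429 m.
Ratio: 0.0053946 / 0.0029429 = cos 14° / cos 58.04° ≈ 1.8331.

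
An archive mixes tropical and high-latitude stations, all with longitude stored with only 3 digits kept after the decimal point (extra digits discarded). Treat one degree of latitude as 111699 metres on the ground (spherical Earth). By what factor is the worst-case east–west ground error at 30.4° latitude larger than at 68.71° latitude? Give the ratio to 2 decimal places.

Truncating at 3 decimal places can drop up to a full unit in the last place, so the longitude may be off by as much as 0.001°.
Error at 30.4° = 0.001° × 111699 × cos 30.4° ≈ 111.7 × 0.8625 = 96.342 m.
At 68.71°: 0.001° × 111699 × cos 68.71° = 0.001 × 111699 × 0.3631 ≈ 40.557 m.
The ratio reduces to cos 30.4° / cos 68.71° = 0.8625/0.3631 ≈ 2.3755.

2.38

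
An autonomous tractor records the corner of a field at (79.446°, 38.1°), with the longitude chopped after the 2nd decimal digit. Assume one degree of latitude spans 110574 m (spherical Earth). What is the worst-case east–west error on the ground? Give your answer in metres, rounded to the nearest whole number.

Truncating at 2 decimal places can drop up to a full unit in the last place, so the longitude may be off by as much as 0.01°.
At latitude 79.446° a degree of longitude spans 110574 m × cos 79.446° = 110574 × 0.1832 ≈ 20253 m.
So at most 0.01° × 20253 ≈ 202.53 m east–west.

203 metres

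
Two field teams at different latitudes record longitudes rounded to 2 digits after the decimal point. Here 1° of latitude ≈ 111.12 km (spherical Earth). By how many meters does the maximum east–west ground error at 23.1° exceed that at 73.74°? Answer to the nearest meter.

Rounding to 2 decimal places leaves the longitude within ±0.005° of the true value.
At 23.1°: 0.005° × 111120 × cos 23.1° = 0.005 × 111120 × 0.9198 ≈ 511.05 m.
At 73.74°: 0.005° × 111120 × cos 73.74° = 0.005 × 111120 × 0.2800 ≈ 155.57 m.
So the lower-latitude error exceeds the higher by 511.05 − 155.57 = 355.49 m.

355 meters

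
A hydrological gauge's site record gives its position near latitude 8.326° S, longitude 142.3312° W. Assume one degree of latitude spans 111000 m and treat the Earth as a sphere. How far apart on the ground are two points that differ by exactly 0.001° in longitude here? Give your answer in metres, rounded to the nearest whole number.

110 metres

One degree of longitude here spans 111000 × cos 8.326° = 111000 × 0.9895 ≈ 109830 m; 0.001° of that is 109.83 m.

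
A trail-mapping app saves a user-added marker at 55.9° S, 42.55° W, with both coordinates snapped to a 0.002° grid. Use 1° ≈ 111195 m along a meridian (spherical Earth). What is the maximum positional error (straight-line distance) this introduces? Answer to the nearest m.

With a 0.002° grid the true value lies within half a step, ±0.002°/2 = ±0.001°, of the stored one.
Latitude error → 0.001 × 111195 = 111.195 m along the meridian.
E–W at 55.9°: 0.001° × 111195 × cos 55.9° = 0.001 × 111195 × 0.5606 ≈ 62.3403 m.
Combining orthogonally: (111.195² + 62.3403²)^½ ≈ 127.478 m.

127 m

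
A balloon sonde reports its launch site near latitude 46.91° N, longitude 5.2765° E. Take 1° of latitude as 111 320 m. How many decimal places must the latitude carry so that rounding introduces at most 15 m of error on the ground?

One degree of latitude covers 111320 m.
N decimal places → at most half a unit in the last place, 0.5 × 10⁻ᴺ° = 111320/2 × 10⁻ᴺ m.
Setting 55660 × 10⁻ᴺ ≤ 15 gives 10ᴺ ≥ 3711, i.e. N ≥ 3.57.
At 3 places the error can reach 55.7 m, but 4 places keeps it to 5.57 m.

4 decimal places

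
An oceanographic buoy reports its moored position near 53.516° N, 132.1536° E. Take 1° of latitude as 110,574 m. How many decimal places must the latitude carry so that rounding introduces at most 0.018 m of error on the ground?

One degree of latitude covers 110574 m.
Rounding to N decimal places gives at most 0.5 × 10⁻ᴺ degrees of error, i.e. 0.5 × 10⁻ᴺ × 110574 m.
Need 0.5 × 110574 × 10⁻ᴺ ≤ 0.018 → 10⁻ᴺ ≤ 3.256e-07, so N ≥ 6.49.
N = 6 would give 0.0553 m (too coarse); N = 7 gives 0.00553 m ≤ 0.018 m.

7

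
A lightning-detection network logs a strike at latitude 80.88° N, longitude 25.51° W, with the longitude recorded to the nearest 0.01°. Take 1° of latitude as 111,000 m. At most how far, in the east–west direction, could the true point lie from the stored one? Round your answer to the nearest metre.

Rounding to 2 decimal places leaves the longitude within ±0.005° of the true value.
One degree of longitude at 80.88° is 111000 × cos 80.88° ≈ 111000 × 0.1585 = 17593.8 m.
So at most 0.005° × 17593.8 ≈ 87.969 m east–west.

88 metres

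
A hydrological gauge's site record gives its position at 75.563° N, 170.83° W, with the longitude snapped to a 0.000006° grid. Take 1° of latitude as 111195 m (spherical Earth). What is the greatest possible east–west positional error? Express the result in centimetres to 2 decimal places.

8.32 centimetres

With a 0.000006° grid the true value lies within half a step, ±0.000006°/2 = ±3e-06°, of the stored one.
One degree of longitude at 75.563° is 111195 × cos 75.563° ≈ 111195 × 0.2493 = 27722.6 m.
Maximum E–W displacement: 3e-06 × 27722.6 = 0.0831679 m.
That is 0.0831679 m = 8.3168 cm.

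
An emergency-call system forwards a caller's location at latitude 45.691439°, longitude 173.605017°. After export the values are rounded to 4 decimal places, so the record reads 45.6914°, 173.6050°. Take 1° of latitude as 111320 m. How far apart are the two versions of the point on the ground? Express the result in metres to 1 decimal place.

4.5 metres

The latitude changed by +0.000039° and the longitude by +0.000017°.
North–south shift: 0.000039 × 111320 = 4.34148 m.
East–west at this latitude: 0.000017° × 111320 × cos 45.6914° ≈ 0.000017 × 77759.5 = 1.32191 m.
Distance: √(4.34148² + 1.32191²) ≈ 4.53827 m.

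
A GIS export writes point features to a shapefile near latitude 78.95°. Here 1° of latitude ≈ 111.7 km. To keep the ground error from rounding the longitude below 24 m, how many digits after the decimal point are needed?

At 78.95° one degree of longitude covers 111700 × cos 78.95° ≈ 111700 × 0.1917 ≈ 21409 m.
N decimal places → at most half a unit in the last place, 0.5 × 10⁻ᴺ° = 21409/2 × 10⁻ᴺ m.
Need 0.5 × 21409 × 10⁻ᴺ ≤ 24 → 10⁻ᴺ ≤ 2.242e-03, so N ≥ 2.65.
So 3 decimal places suffice (10.7 m); 2 would allow up to 107 m.

3 decimal places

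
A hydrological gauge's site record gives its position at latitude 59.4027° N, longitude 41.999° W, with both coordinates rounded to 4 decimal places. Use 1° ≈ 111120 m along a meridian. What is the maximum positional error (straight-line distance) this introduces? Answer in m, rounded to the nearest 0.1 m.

6.2 m

Rounding to 4 decimal places leaves each coordinate within ±5e-05° of the true value.
N–S: 5e-05° × 111120 m/° = 5.556 m.
E–W at 59.4027°: 5e-05° × 111120 × cos 59.4027° = 5e-05 × 111120 × 0.5090 ≈ 2.82801 m.
Combining orthogonally: (5.556² + 2.82801²)^½ ≈ 6.23432 m.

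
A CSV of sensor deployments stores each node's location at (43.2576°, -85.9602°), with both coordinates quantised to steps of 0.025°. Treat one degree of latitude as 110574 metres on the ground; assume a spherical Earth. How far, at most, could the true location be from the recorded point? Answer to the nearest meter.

1710 meters

With a 0.025° grid the true value lies within half a step, ±0.025°/2 = ±0.0125°, of the stored one.
N–S: 0.0125° × 110574 m/° = 1382.18 m.
East–west component at 43.2576°: 0.0125° × 110574 × cos 43.2576° ≈ 0.0125 × 80528.8 ≈ 1006.61 m.
The two errors are perpendicular, so the maximum displacement is √(1382.18² + 1006.61²) ≈ 1709.87 m.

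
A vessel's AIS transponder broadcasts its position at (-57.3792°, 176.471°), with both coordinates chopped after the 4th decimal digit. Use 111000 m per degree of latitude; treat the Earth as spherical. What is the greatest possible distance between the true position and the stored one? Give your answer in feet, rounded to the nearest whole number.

41 feet

Truncating at 4 decimal places can drop up to a full unit in the last place, so each coordinate may be off by as much as 0.0001°.
N–S: 0.0001° × 111000 m/° = 11.1 m.
East–west component at 57.3792°: 0.0001° × 111000 × cos 57.3792° ≈ 0.0001 × 59837.5 ≈ 5.98375 m.
The two errors are perpendicular, so the maximum displacement is √(11.1² + 5.98375²) ≈ 12.6101 m.
In feet: 12.6101 m ÷ 0.3048 ≈ 41.372 ft.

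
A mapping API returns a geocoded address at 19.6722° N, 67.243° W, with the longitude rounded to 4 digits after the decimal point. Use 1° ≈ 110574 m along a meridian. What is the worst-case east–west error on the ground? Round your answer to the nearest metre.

5 metres

Rounding to 4 decimal places leaves the longitude within ±5e-05° of the true value.
At latitude 19.6722° a degree of longitude spans 110574 m × cos 19.6722° = 110574 × 0.9416 ≈ 104120 m.
Maximum E–W displacement: 5e-05 × 104120 = 5.20601 m.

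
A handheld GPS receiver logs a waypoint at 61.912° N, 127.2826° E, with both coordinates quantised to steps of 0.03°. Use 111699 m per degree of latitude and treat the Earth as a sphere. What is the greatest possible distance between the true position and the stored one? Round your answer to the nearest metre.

With a 0.03° grid the true value lies within half a step, ±0.03°/2 = ±0.015°, of the stored one.
Latitude error → 0.015 × 111699 = 1675.48 m along the meridian.
E–W at 61.912°: 0.015° × 111699 × cos 61.912° = 0.015 × 111699 × 0.4708 ≈ 788.864 m.
The two errors are perpendicular, so the maximum displacement is √(1675.48² + 788.864²) ≈ 1851.91 m.

1852 metres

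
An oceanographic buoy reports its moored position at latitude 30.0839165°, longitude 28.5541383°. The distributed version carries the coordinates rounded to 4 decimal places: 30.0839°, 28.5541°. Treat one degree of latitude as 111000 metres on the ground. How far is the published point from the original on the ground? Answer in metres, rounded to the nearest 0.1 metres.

4.1 metres

Δlat = 30.0839165 − 30.0839 = +0.0000165°; Δlon = 28.5541383 − 28.5541 = +0.0000383°.
North–south shift: 0.0000165 × 111000 = 1.8315 m.
East–west at this latitude: 0.0000383° × 111000 × cos 30.0839° ≈ 0.0000383 × 96047.4 = 3.67862 m.
Distance: √(1.8315² + 3.67862²) ≈ 4.10933 m.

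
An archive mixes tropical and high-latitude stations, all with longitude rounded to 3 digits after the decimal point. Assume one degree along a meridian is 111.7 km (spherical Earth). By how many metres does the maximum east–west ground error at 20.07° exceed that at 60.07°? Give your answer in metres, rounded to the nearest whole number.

25 metres

Rounding to 3 decimal places leaves the longitude within ±0.0005° of the true value.
Error at 20.07° = 0.0005° × 111700 × cos 20.07° ≈ 55.85 × 0.9393 = 52.458 m.
At 60.07°: 0.0005° × 111700 × cos 60.07° = 0.0005 × 111700 × 0.4989 ≈ 27.866 m.
Difference: 52.458 − 27.866 = 24.593 m.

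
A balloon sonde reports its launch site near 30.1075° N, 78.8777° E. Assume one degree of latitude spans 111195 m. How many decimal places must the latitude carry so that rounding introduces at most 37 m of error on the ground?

One degree of latitude covers 111195 m.
Rounding to N decimal places gives at most 0.5 × 10⁻ᴺ degrees of error, i.e. 0.5 × 10⁻ᴺ × 111195 m.
Need 0.5 × 111195 × 10⁻ᴺ ≤ 37 → 10⁻ᴺ ≤ 6.655e-04, so N ≥ 3.18.
N = 3 would give 55.6 m (too coarse); N = 4 gives 5.56 m ≤ 37 m.

4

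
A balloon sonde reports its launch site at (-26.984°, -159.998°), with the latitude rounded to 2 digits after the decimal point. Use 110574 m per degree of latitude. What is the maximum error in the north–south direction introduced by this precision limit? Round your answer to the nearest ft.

1814 ft

Rounding to 2 decimal places leaves the latitude within ±0.005° of the true value.
Along the meridian that is 0.005° × 110574 m/° = 552.87 m.
Converting: 552.87 m × 3.2808 ft/m ≈ 1813.9 ft.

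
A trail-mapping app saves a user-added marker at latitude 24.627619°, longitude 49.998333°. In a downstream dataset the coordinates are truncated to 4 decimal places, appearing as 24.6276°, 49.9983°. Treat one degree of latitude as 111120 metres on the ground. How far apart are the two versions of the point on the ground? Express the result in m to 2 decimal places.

Δlat = 24.627619 − 24.6276 = +0.000019°; Δlon = 49.998333 − 49.9983 = +0.000033°.
N–S: 0.000019° × 111120 m/° = 2.11128 m.
E–W at 24.6276°: 0.000033° × 111120 × cos 24.6276° = 0.000033 × 111120 × 0.9090 ≈ 3.3334 m.
Combined displacement = (2.11128² + 3.3334²)^½ ≈ 3.94576 m.

3.95 m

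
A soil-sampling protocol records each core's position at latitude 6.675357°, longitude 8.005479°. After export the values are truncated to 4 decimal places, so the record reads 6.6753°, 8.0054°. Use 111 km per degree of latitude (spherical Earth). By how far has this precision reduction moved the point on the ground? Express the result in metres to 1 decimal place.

10.8 metres

Δlat = 6.675357 − 6.6753 = +0.000057°; Δlon = 8.005479 − 8.0054 = +0.000079°.
North–south shift: 0.000057 × 111000 = 6.327 m.
East–west at this latitude: 0.000079° × 111000 × cos 6.6753° ≈ 0.000079 × 110248 = 8.70955 m.
Hypotenuse of the two orthogonal shifts: √(6.327² + 8.70955²) = 10.7651 m.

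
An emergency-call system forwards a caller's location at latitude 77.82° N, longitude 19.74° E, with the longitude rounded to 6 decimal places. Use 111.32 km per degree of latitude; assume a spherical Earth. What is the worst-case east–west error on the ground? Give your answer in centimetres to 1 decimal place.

1.2 centimetres

Rounding to 6 decimal places leaves the longitude within ±5e-07° of the true value.
One degree of longitude at 77.82° is 111320 × cos 77.82° ≈ 111320 × 0.2110 = 23486.7 m.
East–west error: 5e-07° × 23486.7 m/° ≈ 0.0117433 m.
That is 0.0117433 m = 1.1743 cm.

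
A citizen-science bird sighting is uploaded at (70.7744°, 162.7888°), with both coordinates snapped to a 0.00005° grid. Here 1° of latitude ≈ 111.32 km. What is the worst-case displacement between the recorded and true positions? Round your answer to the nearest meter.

With a 0.00005° grid the true value lies within half a step, ±0.00005°/2 = ±2.5e-05°, of the stored one.
North–south component: 2.5e-05° × 111320 = 2.783 m.
Longitude error → 2.5e-05 × 111320 × cos 70.7744° = 2.5e-05 × 111320 × 0.3293 ≈ 0.91641 m.
Combining orthogonally: (2.783² + 0.91641²)^½ ≈ 2.93 m.

3 meters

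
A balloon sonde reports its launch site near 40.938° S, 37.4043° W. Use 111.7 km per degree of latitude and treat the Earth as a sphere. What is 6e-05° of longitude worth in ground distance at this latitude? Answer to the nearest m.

5 m

6e-05° of longitude at 40.938° is 6e-05 × 111700 × cos 40.938° ≈ 6e-05 × 84380.3 = 5.06282 m.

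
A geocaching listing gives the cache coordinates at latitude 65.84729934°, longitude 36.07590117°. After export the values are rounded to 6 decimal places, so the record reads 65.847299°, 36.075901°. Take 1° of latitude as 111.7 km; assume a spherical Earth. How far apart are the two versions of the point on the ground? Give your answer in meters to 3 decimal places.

0.039 meters

The latitude changed by +0.00000034° and the longitude by +0.00000017°.
N–S: 0.00000034° × 111700 m/° = 0.037978 m.
E–W at 65.8473°: 0.00000017° × 111700 × cos 65.8473° = 0.00000017 × 111700 × 0.4092 ≈ 0.00776973 m.
Hypotenuse of the two orthogonal shifts: √(0.037978² + 0.00776973²) = 0.0387646 m.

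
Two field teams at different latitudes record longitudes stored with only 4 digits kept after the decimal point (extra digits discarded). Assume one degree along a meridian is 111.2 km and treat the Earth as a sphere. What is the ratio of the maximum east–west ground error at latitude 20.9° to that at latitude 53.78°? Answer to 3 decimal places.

Truncating at 4 decimal places can drop up to a full unit in the last place, so the longitude may be off by as much as 0.0001°.
Error at 20.9° = 0.0001° × 111200 × cos 20.9° ≈ 11.12 × 0.9342 = 10.388 m.
Error at 53.78° = 0.0001° × 111200 × cos 53.78° ≈ 11.12 × 0.5909 = 6.5707 m.
The ratio reduces to cos 20.9° / cos 53.78° = 0.9342/0.5909 ≈ 1.5810.

1.581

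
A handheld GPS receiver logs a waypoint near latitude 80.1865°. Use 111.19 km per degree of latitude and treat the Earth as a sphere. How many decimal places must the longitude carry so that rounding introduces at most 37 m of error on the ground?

3 decimal places

At 80.1865° one degree of longitude covers 111190 × cos 80.1865° ≈ 111190 × 0.1704 ≈ 18951.4 m.
With N decimal places the half-ulp bound is 0.5·10⁻ᴺ°, or 0.5·10⁻ᴺ × 18951.4 m on the ground.
Need 0.5 × 18951.4 × 10⁻ᴺ ≤ 37 → 10⁻ᴺ ≤ 3.905e-03, so N ≥ 2.41.
At 2 places the error can reach 94.8 m, but 3 places keeps it to 9.48 m.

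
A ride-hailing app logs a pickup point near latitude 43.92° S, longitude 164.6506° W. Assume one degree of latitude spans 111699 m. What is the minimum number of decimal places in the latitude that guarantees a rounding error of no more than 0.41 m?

6 decimal places

One degree of latitude covers 111699 m.
N decimal places → at most half a unit in the last place, 0.5 × 10⁻ᴺ° = 111699/2 × 10⁻ᴺ m.
Need 0.5 × 111699 × 10⁻ᴺ ≤ 0.41 → 10⁻ᴺ ≤ 7.341e-06, so N ≥ 5.13.
At 5 places the error can reach 0.558 m, but 6 places keeps it to 0.0558 m.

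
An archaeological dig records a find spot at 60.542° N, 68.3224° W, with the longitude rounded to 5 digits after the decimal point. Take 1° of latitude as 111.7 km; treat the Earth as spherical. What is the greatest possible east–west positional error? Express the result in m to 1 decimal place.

0.3 m

Rounding to 5 decimal places leaves the longitude within ±5e-06° of the true value.
One degree of longitude at 60.542° is 111700 × cos 60.542° ≈ 111700 × 0.4918 = 54932.4 m.
East–west error: 5e-06° × 54932.4 m/° ≈ 0.274662 m.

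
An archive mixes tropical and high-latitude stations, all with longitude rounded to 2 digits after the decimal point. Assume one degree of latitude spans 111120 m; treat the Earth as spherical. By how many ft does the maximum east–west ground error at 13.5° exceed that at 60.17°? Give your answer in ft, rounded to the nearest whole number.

Rounding to 2 decimal places leaves the longitude within ±0.005° of the true value.
At 13.5°: 0.005° × 111120 × cos 13.5° = 0.005 × 111120 × 0.9724 ≈ 540.25 m.
Error at 60.17° = 0.005° × 111120 × cos 60.17° ≈ 555.6 × 0.4974 = 276.37 m.
So the lower-latitude error exceeds the higher by 540.25 − 276.37 = 263.88 m.
Converting: 263.878 m × 3.2808 ft/m ≈ 865.74 ft.

866 ft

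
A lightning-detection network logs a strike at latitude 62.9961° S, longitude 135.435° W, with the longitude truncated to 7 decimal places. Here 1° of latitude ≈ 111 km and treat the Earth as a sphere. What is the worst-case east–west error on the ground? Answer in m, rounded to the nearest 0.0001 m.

0.0050 m

Truncating at 7 decimal places can drop up to a full unit in the last place, so the longitude may be off by as much as 1e-07°.
Parallels shrink by cos φ, so at 62.9961° a degree of longitude is 111000 × 0.4541 ≈ 50399.7 m.
Maximum E–W displacement: 1e-07 × 50399.7 = 0.00503997 m.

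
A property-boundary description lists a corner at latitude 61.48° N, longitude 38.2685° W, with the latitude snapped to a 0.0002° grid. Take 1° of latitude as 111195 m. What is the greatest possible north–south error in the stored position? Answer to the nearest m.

With a 0.0002° grid the true value lies within half a step, ±0.0002°/2 = ±0.0001°, of the stored one.
So the N–S error is at most 0.0001 × 111195 = 11.1195 m.

11 m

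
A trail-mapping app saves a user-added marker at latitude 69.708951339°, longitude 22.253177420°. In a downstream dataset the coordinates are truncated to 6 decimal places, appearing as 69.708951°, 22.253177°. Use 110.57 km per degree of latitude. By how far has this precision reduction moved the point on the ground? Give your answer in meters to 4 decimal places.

Δlat = 69.708951339 − 69.708951 = +0.000000339°; Δlon = 22.253177420 − 22.253177 = +0.000000420°.
North–south shift: 0.000000339 × 110570 = 0.0374832 m.
East–west at this latitude: 0.000000420° × 110570 × cos 69.709° ≈ 0.000000420 × 38344.5 = 0.0161047 m.
Combined displacement = (0.0374832² + 0.0161047²)^½ ≈ 0.0407965 m.

0.0408 meters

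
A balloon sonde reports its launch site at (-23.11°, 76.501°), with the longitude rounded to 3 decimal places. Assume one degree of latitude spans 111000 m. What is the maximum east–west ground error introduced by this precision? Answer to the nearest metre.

Rounding to 3 decimal places leaves the longitude within ±0.0005° of the true value.
Parallels shrink by cos φ, so at 23.11° a degree of longitude is 111000 × 0.9198 ≈ 102093 m.
Maximum E–W displacement: 0.0005 × 102093 = 51.0463 m.

51 metres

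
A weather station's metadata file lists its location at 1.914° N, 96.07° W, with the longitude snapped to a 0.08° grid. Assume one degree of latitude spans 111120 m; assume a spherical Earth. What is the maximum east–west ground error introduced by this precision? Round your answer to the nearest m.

With a 0.08° grid the true value lies within half a step, ±0.08°/2 = ±0.04°, of the stored one.
Parallels shrink by cos φ, so at 1.914° a degree of longitude is 111120 × 0.9994 ≈ 111058 m.
Maximum E–W displacement: 0.04 × 111058 = 4442.32 m.

4442 m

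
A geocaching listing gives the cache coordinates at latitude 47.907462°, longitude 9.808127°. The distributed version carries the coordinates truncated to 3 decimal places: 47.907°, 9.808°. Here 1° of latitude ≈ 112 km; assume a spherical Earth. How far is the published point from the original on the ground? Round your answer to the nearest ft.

173 ft

Δlat = 47.907462 − 47.907 = +0.000462°; Δlon = 9.808127 − 9.808 = +0.000127°.
North–south shift: 0.000462 × 112000 = 51.744 m.
E–W at 47.907°: 0.000127° × 112000 × cos 47.907° = 0.000127 × 112000 × 0.6703 ≈ 9.53486 m.
Hypotenuse of the two orthogonal shifts: √(51.744² + 9.53486²) = 52.6152 m.
Converting: 52.6152 m × 3.2808 ft/m ≈ 172.62 ft.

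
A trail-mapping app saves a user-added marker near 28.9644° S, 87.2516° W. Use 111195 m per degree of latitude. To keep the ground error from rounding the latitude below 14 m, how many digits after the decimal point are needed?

4

One degree of latitude covers 111195 m.
With N decimal places the half-ulp bound is 0.5·10⁻ᴺ°, or 0.5·10⁻ᴺ × 111195 m on the ground.
Need 0.5 × 111195 × 10⁻ᴺ ≤ 14 → 10⁻ᴺ ≤ 2.518e-04, so N ≥ 3.60.
At 3 places the error can reach 55.6 m, but 4 places keeps it to 5.56 m.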